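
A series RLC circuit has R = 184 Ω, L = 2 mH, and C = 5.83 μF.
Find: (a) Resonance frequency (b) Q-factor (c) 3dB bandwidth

Step 1 — Resonance condition Im(Z)=0 gives ω₀ = 1/√(LC).
Step 2 — ω₀ = 1/√(0.002·5.83e-06) = 9261 rad/s.
Step 3 — f₀ = ω₀/(2π) = 1474 Hz.
Step 4 — Series Q: Q = ω₀L/R = 9261·0.002/184 = 0.1007.
Step 5 — 3dB bandwidth: Δω = ω₀/Q = 9.2e+04 rad/s; BW = Δω/(2π) = 1.464e+04 Hz.

(a) f₀ = 1474 Hz  (b) Q = 0.1007  (c) BW = 1.464e+04 Hz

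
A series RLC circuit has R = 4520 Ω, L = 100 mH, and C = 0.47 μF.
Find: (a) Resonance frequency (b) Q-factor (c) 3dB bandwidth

Step 1 — Resonance: ω₀ = 1/√(LC) = 1/√(0.1·4.7e-07) = 4613 rad/s.
Step 2 — f₀ = ω₀/(2π) = 734.1 Hz.
Step 3 — Series Q: Q = ω₀L/R = 4613·0.1/4520 = 0.102.
Step 4 — Bandwidth: Δω = ω₀/Q = 4.52e+04 rad/s; BW = Δω/(2π) = 7194 Hz.

(a) f₀ = 734.1 Hz  (b) Q = 0.102  (c) BW = 7194 Hz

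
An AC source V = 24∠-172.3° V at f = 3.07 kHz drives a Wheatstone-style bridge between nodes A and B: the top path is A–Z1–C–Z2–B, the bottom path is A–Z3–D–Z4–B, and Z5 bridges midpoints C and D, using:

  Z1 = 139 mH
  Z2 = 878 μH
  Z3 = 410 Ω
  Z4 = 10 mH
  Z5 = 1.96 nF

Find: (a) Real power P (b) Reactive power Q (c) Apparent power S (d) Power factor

Step 1 — Angular frequency: ω = 2π·f = 2π·3070 = 1.929e+04 rad/s.
Step 2 — Component impedances:
  Z1: Z = jωL = j·1.929e+04·0.139 = 0 + j2681 Ω
  Z2: Z = jωL = j·1.929e+04·0.000878 = 0 + j16.94 Ω
  Z3: Z = R = 410 Ω
  Z4: Z = jωL = j·1.929e+04·0.01 = 0 + j192.9 Ω
  Z5: Z = 1/(jωC) = -j/(ω·C) = 0 - j2.645e+04 Ω
Step 3 — Bridge requires nodal analysis (the Z5 bridge couples midpoints C and D, so the two paths cannot be reduced to a simple series/parallel combination). Setting node B to ground and injecting 1 A at node A, the 3-node admittance system at A, C, D solves to V_A = Z_AB = 349.7 + j230.8 Ω = 419∠33.4° Ω.
Step 4 — Source phasor: V = 24∠-172.3° V = -23.78 - j3.216 V.
Step 5 — Current: I = V / Z = -0.0516 + j0.02486 A = 0.05728∠154.3° A.
Step 6 — Complex power: S = V·I* = 1.147 + j0.7572 VA.
Step 7 — Real power: P = Re(S) = 1.147 W.
Step 8 — Reactive power: Q = Im(S) = 0.7572 VAR.
Step 9 — Apparent power: |S| = 1.375 VA.
Step 10 — Power factor: PF = P/|S| = 0.8346 (lagging).

(a) P = 1.147 W  (b) Q = 0.7572 VAR  (c) S = 1.375 VA  (d) PF = 0.8346 (lagging)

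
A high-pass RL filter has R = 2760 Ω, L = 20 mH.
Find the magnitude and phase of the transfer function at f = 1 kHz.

Step 1 — Angular frequency: ω = 2π·1000 = 6283 rad/s.
Step 2 — Transfer function: H(jω) = jωL/(R + jωL).
Step 3 — Numerator jωL = j·125.7; denominator R + jωL = 2760 + j125.7.
Step 4 — H = 0.002069 + j0.04544.
Step 5 — Magnitude: |H| = 0.04548 (-26.8 dB); phase: φ = 87.4°.

|H| = 0.04548 (-26.8 dB), φ = 87.4°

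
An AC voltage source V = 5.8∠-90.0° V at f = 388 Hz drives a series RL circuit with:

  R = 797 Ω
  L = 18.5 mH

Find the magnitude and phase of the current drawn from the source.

Step 1 — Angular frequency: ω = 2π·f = 2π·388 = 2438 rad/s.
Step 2 — Component impedances:
  R: Z = R = 797 Ω
  L: Z = jωL = j·2438·0.0185 = 0 + j45.1 Ω
Step 3 — Series combination: Z_total = R + L = 797 + j45.1 Ω = 798.3∠3.2° Ω.
Step 4 — Source phasor: V = 5.8∠-90.0° V = 0 - j5.8 V.
Step 5 — Ohm's law: I = V / Z_total = (0 - j5.8) / (797 + j45.1) = -0.0004105 - j0.007254 A.
Step 6 — Convert to polar: |I| = 0.007266 A, ∠I = -93.2°.

I = 0.007266∠-93.2° A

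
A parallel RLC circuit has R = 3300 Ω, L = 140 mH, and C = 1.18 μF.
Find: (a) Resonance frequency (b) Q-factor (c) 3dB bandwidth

Step 1 — Resonance: ω₀ = 1/√(LC) = 1/√(0.14·1.18e-06) = 2460 rad/s.
Step 2 — f₀ = ω₀/(2π) = 391.6 Hz.
Step 3 — Parallel Q: Q = R/(ω₀L) = 3300/(2460·0.14) = 9.581.
Step 4 — Bandwidth: Δω = ω₀/Q = 256.8 rad/s; BW = Δω/(2π) = 40.87 Hz.

(a) f₀ = 391.6 Hz  (b) Q = 9.581  (c) BW = 40.87 Hz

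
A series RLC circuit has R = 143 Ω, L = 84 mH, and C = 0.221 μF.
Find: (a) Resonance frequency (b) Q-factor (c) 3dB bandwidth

Step 1 — Resonance: ω₀ = 1/√(LC) = 1/√(0.084·2.21e-07) = 7339 rad/s.
Step 2 — f₀ = ω₀/(2π) = 1168 Hz.
Step 3 — Series Q: Q = ω₀L/R = 7339·0.084/143 = 4.311.
Step 4 — Bandwidth: Δω = ω₀/Q = 1702 rad/s; BW = Δω/(2π) = 270.9 Hz.

(a) f₀ = 1168 Hz  (b) Q = 4.311  (c) BW = 270.9 Hz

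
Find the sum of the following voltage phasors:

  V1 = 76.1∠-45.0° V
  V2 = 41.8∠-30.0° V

Step 1 — Convert each phasor to rectangular form:
  V1 = 76.1·(cos(-45.0°) + j·sin(-45.0°)) = 53.81 - j53.81 V
  V2 = 41.8·(cos(-30.0°) + j·sin(-30.0°)) = 36.2 - j20.9 V
Step 2 — Sum components: V_total = 90.01 - j74.71 V.
Step 3 — Convert to polar: |V_total| = 117 V, ∠V_total = -39.7°.

V_total = 117∠-39.7° V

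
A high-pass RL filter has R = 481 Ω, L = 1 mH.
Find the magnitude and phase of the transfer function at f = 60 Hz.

Step 1 — Angular frequency: ω = 2π·60 = 377 rad/s.
Step 2 — Transfer function: H(jω) = jωL/(R + jωL).
Step 3 — Numerator jωL = j·0.377; denominator R + jωL = 481 + j0.377.
Step 4 — H = 6.143e-07 + j0.0007838.
Step 5 — Magnitude: |H| = 0.0007838 (-62.1 dB); phase: φ = 90.0°.

|H| = 0.0007838 (-62.1 dB), φ = 90.0°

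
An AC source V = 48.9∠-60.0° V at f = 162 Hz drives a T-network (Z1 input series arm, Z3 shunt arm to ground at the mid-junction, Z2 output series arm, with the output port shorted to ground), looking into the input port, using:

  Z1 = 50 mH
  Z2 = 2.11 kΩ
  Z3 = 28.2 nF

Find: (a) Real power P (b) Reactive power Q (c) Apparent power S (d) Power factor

Step 1 — Angular frequency: ω = 2π·f = 2π·162 = 1018 rad/s.
Step 2 — Component impedances:
  Z1: Z = jωL = j·1018·0.05 = 0 + j50.89 Ω
  Z2: Z = R = 2110 Ω
  Z3: Z = 1/(jωC) = -j/(ω·C) = 0 - j3.484e+04 Ω
Step 3 — With the output port shorted to ground, the output series arm Z2 runs from the junction to ground; the shunt arm Z3 also runs from the junction to ground. They appear in parallel: Z3 || Z2 = 2102 - j127.3 Ω.
Step 4 — Series with input arm Z1: Z_in = Z1 + (Z3 || Z2) = 2102 - j76.43 Ω = 2104∠-2.1° Ω.
Step 5 — Source phasor: V = 48.9∠-60.0° V = 24.45 - j42.35 V.
Step 6 — Current: I = V / Z = 0.01235 - j0.0197 A = 0.02325∠-57.9° A.
Step 7 — Complex power: S = V·I* = 1.136 - j0.0413 VA.
Step 8 — Real power: P = Re(S) = 1.136 W.
Step 9 — Reactive power: Q = Im(S) = -0.0413 VAR.
Step 10 — Apparent power: |S| = 1.137 VA.
Step 11 — Power factor: PF = P/|S| = 0.9993 (leading).

(a) P = 1.136 W  (b) Q = -0.0413 VAR  (c) S = 1.137 VA  (d) PF = 0.9993 (leading)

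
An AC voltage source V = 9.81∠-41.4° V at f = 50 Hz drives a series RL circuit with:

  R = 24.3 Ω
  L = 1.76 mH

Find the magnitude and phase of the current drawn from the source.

Step 1 — Angular frequency: ω = 2π·f = 2π·50 = 314.2 rad/s.
Step 2 — Component impedances:
  R: Z = R = 24.3 Ω
  L: Z = jωL = j·314.2·0.00176 = 0 + j0.5529 Ω
Step 3 — Series combination: Z_total = R + L = 24.3 + j0.5529 Ω = 24.31∠1.3° Ω.
Step 4 — Source phasor: V = 9.81∠-41.4° V = 7.359 - j6.487 V.
Step 5 — Ohm's law: I = V / Z_total = (7.359 - j6.487) / (24.3 + j0.5529) = 0.2966 - j0.2737 A.
Step 6 — Convert to polar: |I| = 0.4036 A, ∠I = -42.7°.

I = 0.4036∠-42.7° A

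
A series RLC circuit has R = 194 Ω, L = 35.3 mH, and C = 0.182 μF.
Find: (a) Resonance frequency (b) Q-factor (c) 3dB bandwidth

Step 1 — Resonance condition Im(Z)=0 gives ω₀ = 1/√(LC).
Step 2 — ω₀ = 1/√(0.0353·1.82e-07) = 1.248e+04 rad/s.
Step 3 — f₀ = ω₀/(2π) = 1986 Hz.
Step 4 — Series Q: Q = ω₀L/R = 1.248e+04·0.0353/194 = 2.27.
Step 5 — 3dB bandwidth: Δω = ω₀/Q = 5496 rad/s; BW = Δω/(2π) = 874.7 Hz.

(a) f₀ = 1986 Hz  (b) Q = 2.27  (c) BW = 874.7 Hz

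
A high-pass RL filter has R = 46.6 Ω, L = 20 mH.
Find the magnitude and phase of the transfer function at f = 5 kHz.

Step 1 — Angular frequency: ω = 2π·5000 = 3.142e+04 rad/s.
Step 2 — Transfer function: H(jω) = jωL/(R + jωL).
Step 3 — Numerator jωL = j·628.3; denominator R + jωL = 46.6 + j628.3.
Step 4 — H = 0.9945 + j0.07376.
Step 5 — Magnitude: |H| = 0.9973 (-0.0 dB); phase: φ = 4.2°.

|H| = 0.9973 (-0.0 dB), φ = 4.2°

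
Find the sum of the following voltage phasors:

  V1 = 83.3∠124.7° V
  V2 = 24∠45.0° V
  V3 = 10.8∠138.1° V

Step 1 — Convert each phasor to rectangular form:
  V1 = 83.3·(cos(124.7°) + j·sin(124.7°)) = -47.42 + j68.48 V
  V2 = 24·(cos(45.0°) + j·sin(45.0°)) = 16.97 + j16.97 V
  V3 = 10.8·(cos(138.1°) + j·sin(138.1°)) = -8.039 + j7.213 V
Step 2 — Sum components: V_total = -38.49 + j92.67 V.
Step 3 — Convert to polar: |V_total| = 100.3 V, ∠V_total = 112.6°.

V_total = 100.3∠112.6° V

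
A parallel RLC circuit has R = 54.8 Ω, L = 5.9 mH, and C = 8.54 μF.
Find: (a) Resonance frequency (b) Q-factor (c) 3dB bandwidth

Step 1 — Resonance: ω₀ = 1/√(LC) = 1/√(0.0059·8.54e-06) = 4455 rad/s.
Step 2 — f₀ = ω₀/(2π) = 709 Hz.
Step 3 — Parallel Q: Q = R/(ω₀L) = 54.8/(4455·0.0059) = 2.085.
Step 4 — Bandwidth: Δω = ω₀/Q = 2137 rad/s; BW = Δω/(2π) = 340.1 Hz.

(a) f₀ = 709 Hz  (b) Q = 2.085  (c) BW = 340.1 Hz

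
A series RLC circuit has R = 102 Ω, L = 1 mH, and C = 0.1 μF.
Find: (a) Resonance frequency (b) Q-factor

Step 1 — Resonance condition Im(Z)=0 gives ω₀ = 1/√(LC).
Step 2 — ω₀ = 1/√(0.001·1e-07) = 1e+05 rad/s.
Step 3 — f₀ = ω₀/(2π) = 1.592e+04 Hz.
Step 4 — Series Q: Q = ω₀L/R = 1e+05·0.001/102 = 0.9804.

(a) f₀ = 1.592e+04 Hz  (b) Q = 0.9804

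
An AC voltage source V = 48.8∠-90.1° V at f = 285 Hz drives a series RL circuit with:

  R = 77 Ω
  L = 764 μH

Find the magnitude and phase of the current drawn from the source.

Step 1 — Angular frequency: ω = 2π·f = 2π·285 = 1791 rad/s.
Step 2 — Component impedances:
  R: Z = R = 77 Ω
  L: Z = jωL = j·1791·0.000764 = 0 + j1.368 Ω
Step 3 — Series combination: Z_total = R + L = 77 + j1.368 Ω = 77.01∠1.0° Ω.
Step 4 — Source phasor: V = 48.8∠-90.1° V = -0.08517 - j48.8 V.
Step 5 — Ohm's law: I = V / Z_total = (-0.08517 - j48.8) / (77 + j1.368) = -0.01236 - j0.6335 A.
Step 6 — Convert to polar: |I| = 0.6337 A, ∠I = -91.1°.

I = 0.6337∠-91.1° A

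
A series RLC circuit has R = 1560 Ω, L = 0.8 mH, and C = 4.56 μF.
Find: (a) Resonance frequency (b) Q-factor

Step 1 — Resonance condition Im(Z)=0 gives ω₀ = 1/√(LC).
Step 2 — ω₀ = 1/√(0.0008·4.56e-06) = 1.656e+04 rad/s.
Step 3 — f₀ = ω₀/(2π) = 2635 Hz.
Step 4 — Series Q: Q = ω₀L/R = 1.656e+04·0.0008/1560 = 0.008491.

(a) f₀ = 2635 Hz  (b) Q = 0.008491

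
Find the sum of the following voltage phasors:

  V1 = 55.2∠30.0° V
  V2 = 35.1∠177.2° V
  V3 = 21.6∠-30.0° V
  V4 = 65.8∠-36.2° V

Step 1 — Convert each phasor to rectangular form:
  V1 = 55.2·(cos(30.0°) + j·sin(30.0°)) = 47.8 + j27.6 V
  V2 = 35.1·(cos(177.2°) + j·sin(177.2°)) = -35.06 + j1.715 V
  V3 = 21.6·(cos(-30.0°) + j·sin(-30.0°)) = 18.71 - j10.8 V
  V4 = 65.8·(cos(-36.2°) + j·sin(-36.2°)) = 53.1 - j38.86 V
Step 2 — Sum components: V_total = 84.55 - j20.35 V.
Step 3 — Convert to polar: |V_total| = 86.96 V, ∠V_total = -13.5°.

V_total = 86.96∠-13.5° V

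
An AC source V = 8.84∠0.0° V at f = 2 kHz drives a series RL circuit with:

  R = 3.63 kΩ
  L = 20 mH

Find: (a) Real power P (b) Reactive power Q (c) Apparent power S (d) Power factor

Step 1 — Angular frequency: ω = 2π·f = 2π·2000 = 1.257e+04 rad/s.
Step 2 — Component impedances:
  R: Z = R = 3630 Ω
  L: Z = jωL = j·1.257e+04·0.02 = 0 + j251.3 Ω
Step 3 — Series combination: Z_total = R + L = 3630 + j251.3 Ω = 3639∠4.0° Ω.
Step 4 — Source phasor: V = 8.84∠0.0° V = 8.84 V.
Step 5 — Current: I = V / Z = 0.002424 - j0.0001678 A = 0.002429∠-4.0° A.
Step 6 — Complex power: S = V·I* = 0.02143 + j0.001483 VA.
Step 7 — Real power: P = Re(S) = 0.02143 W.
Step 8 — Reactive power: Q = Im(S) = 0.001483 VAR.
Step 9 — Apparent power: |S| = 0.02148 VA.
Step 10 — Power factor: PF = P/|S| = 0.9976 (lagging).

(a) P = 0.02143 W  (b) Q = 0.001483 VAR  (c) S = 0.02148 VA  (d) PF = 0.9976 (lagging)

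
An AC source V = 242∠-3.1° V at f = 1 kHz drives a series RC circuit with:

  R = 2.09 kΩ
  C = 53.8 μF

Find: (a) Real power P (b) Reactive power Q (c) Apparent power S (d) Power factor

Step 1 — Angular frequency: ω = 2π·f = 2π·1000 = 6283 rad/s.
Step 2 — Component impedances:
  R: Z = R = 2090 Ω
  C: Z = 1/(jωC) = -j/(ω·C) = 0 - j2.958 Ω
Step 3 — Series combination: Z_total = R + C = 2090 - j2.958 Ω = 2090∠-0.1° Ω.
Step 4 — Source phasor: V = 242∠-3.1° V = 241.6 - j13.09 V.
Step 5 — Current: I = V / Z = 0.1156 - j0.006098 A = 0.1158∠-3.0° A.
Step 6 — Complex power: S = V·I* = 28.02 - j0.03966 VA.
Step 7 — Real power: P = Re(S) = 28.02 W.
Step 8 — Reactive power: Q = Im(S) = -0.03966 VAR.
Step 9 — Apparent power: |S| = 28.02 VA.
Step 10 — Power factor: PF = P/|S| = 1 (leading).

(a) P = 28.02 W  (b) Q = -0.03966 VAR  (c) S = 28.02 VA  (d) PF = 1 (leading)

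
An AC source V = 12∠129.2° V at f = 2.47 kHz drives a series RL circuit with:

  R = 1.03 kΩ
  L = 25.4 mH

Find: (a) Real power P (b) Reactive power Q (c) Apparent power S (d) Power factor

Step 1 — Angular frequency: ω = 2π·f = 2π·2470 = 1.552e+04 rad/s.
Step 2 — Component impedances:
  R: Z = R = 1030 Ω
  L: Z = jωL = j·1.552e+04·0.0254 = 0 + j394.2 Ω
Step 3 — Series combination: Z_total = R + L = 1030 + j394.2 Ω = 1103∠20.9° Ω.
Step 4 — Source phasor: V = 12∠129.2° V = -7.584 + j9.299 V.
Step 5 — Current: I = V / Z = -0.003409 + j0.01033 A = 0.01088∠108.3° A.
Step 6 — Complex power: S = V·I* = 0.1219 + j0.04667 VA.
Step 7 — Real power: P = Re(S) = 0.1219 W.
Step 8 — Reactive power: Q = Im(S) = 0.04667 VAR.
Step 9 — Apparent power: |S| = 0.1306 VA.
Step 10 — Power factor: PF = P/|S| = 0.9339 (lagging).

(a) P = 0.1219 W  (b) Q = 0.04667 VAR  (c) S = 0.1306 VA  (d) PF = 0.9339 (lagging)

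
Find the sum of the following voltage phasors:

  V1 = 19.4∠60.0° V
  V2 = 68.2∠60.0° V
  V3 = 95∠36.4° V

Step 1 — Convert each phasor to rectangular form:
  V1 = 19.4·(cos(60.0°) + j·sin(60.0°)) = 9.7 + j16.8 V
  V2 = 68.2·(cos(60.0°) + j·sin(60.0°)) = 34.1 + j59.06 V
  V3 = 95·(cos(36.4°) + j·sin(36.4°)) = 76.46 + j56.37 V
Step 2 — Sum components: V_total = 120.3 + j132.2 V.
Step 3 — Convert to polar: |V_total| = 178.7 V, ∠V_total = 47.7°.

V_total = 178.7∠47.7° V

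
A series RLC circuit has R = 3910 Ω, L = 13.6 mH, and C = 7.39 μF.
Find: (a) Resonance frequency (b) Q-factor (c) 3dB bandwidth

Step 1 — Resonance condition Im(Z)=0 gives ω₀ = 1/√(LC).
Step 2 — ω₀ = 1/√(0.0136·7.39e-06) = 3154 rad/s.
Step 3 — f₀ = ω₀/(2π) = 502 Hz.
Step 4 — Series Q: Q = ω₀L/R = 3154·0.0136/3910 = 0.01097.
Step 5 — 3dB bandwidth: Δω = ω₀/Q = 2.875e+05 rad/s; BW = Δω/(2π) = 4.576e+04 Hz.

(a) f₀ = 502 Hz  (b) Q = 0.01097  (c) BW = 4.576e+04 Hz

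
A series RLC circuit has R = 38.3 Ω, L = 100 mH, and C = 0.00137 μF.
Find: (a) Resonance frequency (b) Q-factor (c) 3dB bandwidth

Step 1 — Resonance: ω₀ = 1/√(LC) = 1/√(0.1·1.37e-09) = 8.544e+04 rad/s.
Step 2 — f₀ = ω₀/(2π) = 1.36e+04 Hz.
Step 3 — Series Q: Q = ω₀L/R = 8.544e+04·0.1/38.3 = 223.1.
Step 4 — Bandwidth: Δω = ω₀/Q = 383 rad/s; BW = Δω/(2π) = 60.96 Hz.

(a) f₀ = 1.36e+04 Hz  (b) Q = 223.1  (c) BW = 60.96 Hz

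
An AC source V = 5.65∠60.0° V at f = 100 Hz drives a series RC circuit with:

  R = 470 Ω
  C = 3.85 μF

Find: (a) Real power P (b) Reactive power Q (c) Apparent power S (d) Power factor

Step 1 — Angular frequency: ω = 2π·f = 2π·100 = 628.3 rad/s.
Step 2 — Component impedances:
  R: Z = R = 470 Ω
  C: Z = 1/(jωC) = -j/(ω·C) = 0 - j413.4 Ω
Step 3 — Series combination: Z_total = R + C = 470 - j413.4 Ω = 625.9∠-41.3° Ω.
Step 4 — Source phasor: V = 5.65∠60.0° V = 2.825 + j4.893 V.
Step 5 — Current: I = V / Z = -0.001774 + j0.008851 A = 0.009027∠101.3° A.
Step 6 — Complex power: S = V·I* = 0.03829 - j0.03368 VA.
Step 7 — Real power: P = Re(S) = 0.03829 W.
Step 8 — Reactive power: Q = Im(S) = -0.03368 VAR.
Step 9 — Apparent power: |S| = 0.051 VA.
Step 10 — Power factor: PF = P/|S| = 0.7509 (leading).

(a) P = 0.03829 W  (b) Q = -0.03368 VAR  (c) S = 0.051 VA  (d) PF = 0.7509 (leading)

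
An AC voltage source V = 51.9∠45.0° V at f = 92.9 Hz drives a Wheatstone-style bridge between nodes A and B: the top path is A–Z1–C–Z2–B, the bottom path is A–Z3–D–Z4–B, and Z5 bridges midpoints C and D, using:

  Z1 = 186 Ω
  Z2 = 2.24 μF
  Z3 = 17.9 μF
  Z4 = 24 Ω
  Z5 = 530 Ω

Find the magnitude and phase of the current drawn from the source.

Step 1 — Angular frequency: ω = 2π·f = 2π·92.9 = 583.7 rad/s.
Step 2 — Component impedances:
  Z1: Z = R = 186 Ω
  Z2: Z = 1/(jωC) = -j/(ω·C) = 0 - j764.8 Ω
  Z3: Z = 1/(jωC) = -j/(ω·C) = 0 - j95.71 Ω
  Z4: Z = R = 24 Ω
  Z5: Z = R = 530 Ω
Step 3 — Bridge requires nodal analysis (the Z5 bridge couples midpoints C and D, so the two paths cannot be reduced to a simple series/parallel combination). Setting node B to ground and injecting 1 A at node A, the 3-node admittance system at A, C, D solves to V_A = Z_AB = 32.03 - j88.52 Ω = 94.13∠-70.1° Ω.
Step 4 — Source phasor: V = 51.9∠45.0° V = 36.7 + j36.7 V.
Step 5 — Ohm's law: I = V / Z_total = (36.7 + j36.7) / (32.03 - j88.52) = -0.234 + j0.4993 A.
Step 6 — Convert to polar: |I| = 0.5514 A, ∠I = 115.1°.

I = 0.5514∠115.1° A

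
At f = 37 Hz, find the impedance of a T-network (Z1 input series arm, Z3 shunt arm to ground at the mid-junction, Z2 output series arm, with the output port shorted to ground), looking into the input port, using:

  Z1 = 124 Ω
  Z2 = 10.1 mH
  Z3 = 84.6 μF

Step 1 — Angular frequency: ω = 2π·f = 2π·37 = 232.5 rad/s.
Step 2 — Component impedances:
  Z1: Z = R = 124 Ω
  Z2: Z = jωL = j·232.5·0.0101 = 0 + j2.348 Ω
  Z3: Z = 1/(jωC) = -j/(ω·C) = 0 - j50.84 Ω
Step 3 — With the output port shorted to ground, the output series arm Z2 runs from the junction to ground; the shunt arm Z3 also runs from the junction to ground. They appear in parallel: Z3 || Z2 = 0 + j2.462 Ω.
Step 4 — Series with input arm Z1: Z_in = Z1 + (Z3 || Z2) = 124 + j2.462 Ω = 124∠1.1° Ω.

Z = 124 + j2.462 Ω = 124∠1.1° Ω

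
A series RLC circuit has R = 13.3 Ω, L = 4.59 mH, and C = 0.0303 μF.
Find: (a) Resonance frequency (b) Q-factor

Step 1 — Resonance condition Im(Z)=0 gives ω₀ = 1/√(LC).
Step 2 — ω₀ = 1/√(0.00459·3.03e-08) = 8.48e+04 rad/s.
Step 3 — f₀ = ω₀/(2π) = 1.35e+04 Hz.
Step 4 — Series Q: Q = ω₀L/R = 8.48e+04·0.00459/13.3 = 29.26.

(a) f₀ = 1.35e+04 Hz  (b) Q = 29.26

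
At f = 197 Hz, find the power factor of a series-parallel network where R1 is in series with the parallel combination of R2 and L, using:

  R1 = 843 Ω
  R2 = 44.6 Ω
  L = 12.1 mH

Step 1 — Angular frequency: ω = 2π·f = 2π·197 = 1238 rad/s.
Step 2 — Component impedances:
  R1: Z = R = 843 Ω
  R2: Z = R = 44.6 Ω
  L: Z = jωL = j·1238·0.0121 = 0 + j14.98 Ω
Step 3 — Parallel branch: R2 || L = 1/(1/R2 + 1/L) = 4.52 + j13.46 Ω.
Step 4 — Series with R1: Z_total = R1 + (R2 || L) = 847.5 + j13.46 Ω = 847.6∠0.9° Ω.
Step 5 — Power factor: PF = cos(φ) = Re(Z)/|Z| = 847.5/847.6 = 0.9999.
Step 6 — Type: Im(Z) = 13.46 ⇒ lagging (phase φ = 0.9°).

PF = 0.9999 (lagging, φ = 0.9°)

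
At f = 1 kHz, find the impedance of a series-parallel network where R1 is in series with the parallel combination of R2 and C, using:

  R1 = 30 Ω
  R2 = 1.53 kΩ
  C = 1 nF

Step 1 — Angular frequency: ω = 2π·f = 2π·1000 = 6283 rad/s.
Step 2 — Component impedances:
  R1: Z = R = 30 Ω
  R2: Z = R = 1530 Ω
  C: Z = 1/(jωC) = -j/(ω·C) = 0 - j1.592e+05 Ω
Step 3 — Parallel branch: R2 || C = 1/(1/R2 + 1/C) = 1530 - j14.71 Ω.
Step 4 — Series with R1: Z_total = R1 + (R2 || C) = 1560 - j14.71 Ω = 1560∠-0.5° Ω.

Z = 1560 - j14.71 Ω = 1560∠-0.5° Ω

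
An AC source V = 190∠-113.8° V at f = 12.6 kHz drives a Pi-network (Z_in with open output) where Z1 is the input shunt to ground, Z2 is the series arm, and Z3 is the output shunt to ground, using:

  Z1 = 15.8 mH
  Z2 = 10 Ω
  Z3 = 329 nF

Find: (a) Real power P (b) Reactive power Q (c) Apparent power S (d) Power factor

Step 1 — Angular frequency: ω = 2π·f = 2π·1.26e+04 = 7.917e+04 rad/s.
Step 2 — Component impedances:
  Z1: Z = jωL = j·7.917e+04·0.0158 = 0 + j1251 Ω
  Z2: Z = R = 10 Ω
  Z3: Z = 1/(jωC) = -j/(ω·C) = 0 - j38.39 Ω
Step 3 — With open output, the series arm Z2 and the output shunt Z3 appear in series to ground: Z2 + Z3 = 10 - j38.39 Ω.
Step 4 — Parallel with input shunt Z1: Z_in = Z1 || (Z2 + Z3) = 10.64 - j39.52 Ω = 40.93∠-74.9° Ω.
Step 5 — Source phasor: V = 190∠-113.8° V = -76.67 - j173.8 V.
Step 6 — Current: I = V / Z = 3.614 - j2.913 A = 4.642∠-38.9° A.
Step 7 — Complex power: S = V·I* = 229.3 - j851.7 VA.
Step 8 — Real power: P = Re(S) = 229.3 W.
Step 9 — Reactive power: Q = Im(S) = -851.7 VAR.
Step 10 — Apparent power: |S| = 882 VA.
Step 11 — Power factor: PF = P/|S| = 0.26 (leading).

(a) P = 229.3 W  (b) Q = -851.7 VAR  (c) S = 882 VA  (d) PF = 0.26 (leading)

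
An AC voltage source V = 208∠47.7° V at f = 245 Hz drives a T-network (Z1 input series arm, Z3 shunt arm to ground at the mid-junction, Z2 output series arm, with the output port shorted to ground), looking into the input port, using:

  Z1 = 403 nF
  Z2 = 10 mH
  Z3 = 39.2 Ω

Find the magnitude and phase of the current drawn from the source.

Step 1 — Angular frequency: ω = 2π·f = 2π·245 = 1539 rad/s.
Step 2 — Component impedances:
  Z1: Z = 1/(jωC) = -j/(ω·C) = 0 - j1612 Ω
  Z2: Z = jωL = j·1539·0.01 = 0 + j15.39 Ω
  Z3: Z = R = 39.2 Ω
Step 3 — With the output port shorted to ground, the output series arm Z2 runs from the junction to ground; the shunt arm Z3 also runs from the junction to ground. They appear in parallel: Z3 || Z2 = 5.237 + j13.34 Ω.
Step 4 — Series with input arm Z1: Z_in = Z1 + (Z3 || Z2) = 5.237 - j1599 Ω = 1599∠-89.8° Ω.
Step 5 — Source phasor: V = 208∠47.7° V = 140 + j153.8 V.
Step 6 — Ohm's law: I = V / Z_total = (140 + j153.8) / (5.237 - j1599) = -0.09595 + j0.08788 A.
Step 7 — Convert to polar: |I| = 0.1301 A, ∠I = 137.5°.

I = 0.1301∠137.5° A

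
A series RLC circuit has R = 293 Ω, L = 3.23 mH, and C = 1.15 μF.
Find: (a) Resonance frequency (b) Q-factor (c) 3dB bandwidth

Step 1 — Resonance condition Im(Z)=0 gives ω₀ = 1/√(LC).
Step 2 — ω₀ = 1/√(0.00323·1.15e-06) = 1.641e+04 rad/s.
Step 3 — f₀ = ω₀/(2π) = 2611 Hz.
Step 4 — Series Q: Q = ω₀L/R = 1.641e+04·0.00323/293 = 0.1809.
Step 5 — 3dB bandwidth: Δω = ω₀/Q = 9.071e+04 rad/s; BW = Δω/(2π) = 1.444e+04 Hz.

(a) f₀ = 2611 Hz  (b) Q = 0.1809  (c) BW = 1.444e+04 Hz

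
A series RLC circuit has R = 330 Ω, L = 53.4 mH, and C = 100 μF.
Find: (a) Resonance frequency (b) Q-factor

Step 1 — Resonance condition Im(Z)=0 gives ω₀ = 1/√(LC).
Step 2 — ω₀ = 1/√(0.0534·0.0001) = 432.7 rad/s.
Step 3 — f₀ = ω₀/(2π) = 68.87 Hz.
Step 4 — Series Q: Q = ω₀L/R = 432.7·0.0534/330 = 0.07003.

(a) f₀ = 68.87 Hz  (b) Q = 0.07003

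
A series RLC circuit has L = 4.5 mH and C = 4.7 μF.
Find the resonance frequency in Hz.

Step 1 — Resonance condition Im(Z)=0 gives ω₀ = 1/√(LC).
Step 2 — ω₀ = 1/√(0.0045·4.7e-06) = 6876 rad/s.
Step 3 — f₀ = ω₀/(2π) = 1094 Hz.

f₀ = 1094 Hz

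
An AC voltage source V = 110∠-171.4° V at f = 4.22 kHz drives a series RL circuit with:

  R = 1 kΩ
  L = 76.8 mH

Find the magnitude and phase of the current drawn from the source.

Step 1 — Angular frequency: ω = 2π·f = 2π·4220 = 2.652e+04 rad/s.
Step 2 — Component impedances:
  R: Z = R = 1000 Ω
  L: Z = jωL = j·2.652e+04·0.0768 = 0 + j2036 Ω
Step 3 — Series combination: Z_total = R + L = 1000 + j2036 Ω = 2269∠63.8° Ω.
Step 4 — Source phasor: V = 110∠-171.4° V = -108.8 - j16.45 V.
Step 5 — Ohm's law: I = V / Z_total = (-108.8 - j16.45) / (1000 + j2036) = -0.02764 + j0.03984 A.
Step 6 — Convert to polar: |I| = 0.04849 A, ∠I = 124.8°.

I = 0.04849∠124.8° A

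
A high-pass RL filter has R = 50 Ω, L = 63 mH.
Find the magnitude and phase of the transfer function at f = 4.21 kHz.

Step 1 — Angular frequency: ω = 2π·4210 = 2.645e+04 rad/s.
Step 2 — Transfer function: H(jω) = jωL/(R + jωL).
Step 3 — Numerator jωL = j·1666; denominator R + jωL = 50 + j1666.
Step 4 — H = 0.9991 + j0.02998.
Step 5 — Magnitude: |H| = 0.9996 (-0.0 dB); phase: φ = 1.7°.

|H| = 0.9996 (-0.0 dB), φ = 1.7°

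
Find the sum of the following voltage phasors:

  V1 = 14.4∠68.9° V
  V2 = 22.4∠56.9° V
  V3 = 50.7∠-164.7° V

Step 1 — Convert each phasor to rectangular form:
  V1 = 14.4·(cos(68.9°) + j·sin(68.9°)) = 5.184 + j13.43 V
  V2 = 22.4·(cos(56.9°) + j·sin(56.9°)) = 12.23 + j18.76 V
  V3 = 50.7·(cos(-164.7°) + j·sin(-164.7°)) = -48.9 - j13.38 V
Step 2 — Sum components: V_total = -31.49 + j18.82 V.
Step 3 — Convert to polar: |V_total| = 36.68 V, ∠V_total = 149.1°.

V_total = 36.68∠149.1° V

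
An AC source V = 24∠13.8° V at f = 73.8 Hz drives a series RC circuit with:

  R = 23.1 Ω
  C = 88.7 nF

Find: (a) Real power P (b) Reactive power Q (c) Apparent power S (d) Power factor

Step 1 — Angular frequency: ω = 2π·f = 2π·73.8 = 463.7 rad/s.
Step 2 — Component impedances:
  R: Z = R = 23.1 Ω
  C: Z = 1/(jωC) = -j/(ω·C) = 0 - j2.431e+04 Ω
Step 3 — Series combination: Z_total = R + C = 23.1 - j2.431e+04 Ω = 2.431e+04∠-89.9° Ω.
Step 4 — Source phasor: V = 24∠13.8° V = 23.31 + j5.725 V.
Step 5 — Current: I = V / Z = -0.0002346 + j0.0009589 A = 0.0009871∠103.7° A.
Step 6 — Complex power: S = V·I* = 2.251e-05 - j0.02369 VA.
Step 7 — Real power: P = Re(S) = 2.251e-05 W.
Step 8 — Reactive power: Q = Im(S) = -0.02369 VAR.
Step 9 — Apparent power: |S| = 0.02369 VA.
Step 10 — Power factor: PF = P/|S| = 0.0009501 (leading).

(a) P = 2.251e-05 W  (b) Q = -0.02369 VAR  (c) S = 0.02369 VA  (d) PF = 0.0009501 (leading)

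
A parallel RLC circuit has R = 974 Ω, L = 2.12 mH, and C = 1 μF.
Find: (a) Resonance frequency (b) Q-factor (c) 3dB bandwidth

Step 1 — Resonance: ω₀ = 1/√(LC) = 1/√(0.00212·1e-06) = 2.172e+04 rad/s.
Step 2 — f₀ = ω₀/(2π) = 3457 Hz.
Step 3 — Parallel Q: Q = R/(ω₀L) = 974/(2.172e+04·0.00212) = 21.15.
Step 4 — Bandwidth: Δω = ω₀/Q = 1027 rad/s; BW = Δω/(2π) = 163.4 Hz.

(a) f₀ = 3457 Hz  (b) Q = 21.15  (c) BW = 163.4 Hz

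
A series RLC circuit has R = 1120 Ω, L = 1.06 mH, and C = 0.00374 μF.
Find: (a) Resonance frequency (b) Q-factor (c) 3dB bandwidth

Step 1 — Resonance: ω₀ = 1/√(LC) = 1/√(0.00106·3.74e-09) = 5.022e+05 rad/s.
Step 2 — f₀ = ω₀/(2π) = 7.993e+04 Hz.
Step 3 — Series Q: Q = ω₀L/R = 5.022e+05·0.00106/1120 = 0.4753.
Step 4 — Bandwidth: Δω = ω₀/Q = 1.057e+06 rad/s; BW = Δω/(2π) = 1.682e+05 Hz.

(a) f₀ = 7.993e+04 Hz  (b) Q = 0.4753  (c) BW = 1.682e+05 Hz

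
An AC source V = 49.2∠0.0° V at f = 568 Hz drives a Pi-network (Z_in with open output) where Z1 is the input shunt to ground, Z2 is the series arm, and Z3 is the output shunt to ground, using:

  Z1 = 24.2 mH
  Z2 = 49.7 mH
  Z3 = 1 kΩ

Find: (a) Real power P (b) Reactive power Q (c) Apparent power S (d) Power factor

Step 1 — Angular frequency: ω = 2π·f = 2π·568 = 3569 rad/s.
Step 2 — Component impedances:
  Z1: Z = jωL = j·3569·0.0242 = 0 + j86.37 Ω
  Z2: Z = jωL = j·3569·0.0497 = 0 + j177.4 Ω
  Z3: Z = R = 1000 Ω
Step 3 — With open output, the series arm Z2 and the output shunt Z3 appear in series to ground: Z2 + Z3 = 1000 + j177.4 Ω.
Step 4 — Parallel with input shunt Z1: Z_in = Z1 || (Z2 + Z3) = 6.974 + j84.53 Ω = 84.81∠85.3° Ω.
Step 5 — Source phasor: V = 49.2∠0.0° V = 49.2 V.
Step 6 — Current: I = V / Z = 0.0477 - j0.5781 A = 0.5801∠-85.3° A.
Step 7 — Complex power: S = V·I* = 2.347 + j28.44 VA.
Step 8 — Real power: P = Re(S) = 2.347 W.
Step 9 — Reactive power: Q = Im(S) = 28.44 VAR.
Step 10 — Apparent power: |S| = 28.54 VA.
Step 11 — Power factor: PF = P/|S| = 0.08223 (lagging).

(a) P = 2.347 W  (b) Q = 28.44 VAR  (c) S = 28.54 VA  (d) PF = 0.08223 (lagging)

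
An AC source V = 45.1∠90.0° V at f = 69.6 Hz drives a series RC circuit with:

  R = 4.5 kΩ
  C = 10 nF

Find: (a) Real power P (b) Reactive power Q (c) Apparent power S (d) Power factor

Step 1 — Angular frequency: ω = 2π·f = 2π·69.6 = 437.3 rad/s.
Step 2 — Component impedances:
  R: Z = R = 4500 Ω
  C: Z = 1/(jωC) = -j/(ω·C) = 0 - j2.287e+05 Ω
Step 3 — Series combination: Z_total = R + C = 4500 - j2.287e+05 Ω = 2.287e+05∠-88.9° Ω.
Step 4 — Source phasor: V = 45.1∠90.0° V = 0 + j45.1 V.
Step 5 — Current: I = V / Z = -0.0001972 + j3.88e-06 A = 0.0001972∠178.9° A.
Step 6 — Complex power: S = V·I* = 0.000175 - j0.008891 VA.
Step 7 — Real power: P = Re(S) = 0.000175 W.
Step 8 — Reactive power: Q = Im(S) = -0.008891 VAR.
Step 9 — Apparent power: |S| = 0.008893 VA.
Step 10 — Power factor: PF = P/|S| = 0.01968 (leading).

(a) P = 0.000175 W  (b) Q = -0.008891 VAR  (c) S = 0.008893 VA  (d) PF = 0.01968 (leading)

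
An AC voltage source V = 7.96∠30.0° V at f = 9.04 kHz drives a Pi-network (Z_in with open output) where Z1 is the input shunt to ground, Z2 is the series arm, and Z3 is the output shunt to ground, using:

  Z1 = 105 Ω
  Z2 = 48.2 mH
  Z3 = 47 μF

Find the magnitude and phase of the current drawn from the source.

Step 1 — Angular frequency: ω = 2π·f = 2π·9040 = 5.68e+04 rad/s.
Step 2 — Component impedances:
  Z1: Z = R = 105 Ω
  Z2: Z = jωL = j·5.68e+04·0.0482 = 0 + j2738 Ω
  Z3: Z = 1/(jωC) = -j/(ω·C) = 0 - j0.3746 Ω
Step 3 — With open output, the series arm Z2 and the output shunt Z3 appear in series to ground: Z2 + Z3 = 0 + j2737 Ω.
Step 4 — Parallel with input shunt Z1: Z_in = Z1 || (Z2 + Z3) = 104.8 + j4.022 Ω = 104.9∠2.2° Ω.
Step 5 — Source phasor: V = 7.96∠30.0° V = 6.894 + j3.98 V.
Step 6 — Ohm's law: I = V / Z_total = (6.894 + j3.98) / (104.8 + j4.022) = 0.06711 + j0.03539 A.
Step 7 — Convert to polar: |I| = 0.07587 A, ∠I = 27.8°.

I = 0.07587∠27.8° A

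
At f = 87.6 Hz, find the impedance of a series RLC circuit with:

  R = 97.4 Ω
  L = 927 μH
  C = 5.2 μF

Step 1 — Angular frequency: ω = 2π·f = 2π·87.6 = 550.4 rad/s.
Step 2 — Component impedances:
  R: Z = R = 97.4 Ω
  L: Z = jωL = j·550.4·0.000927 = 0 + j0.5102 Ω
  C: Z = 1/(jωC) = -j/(ω·C) = 0 - j349.4 Ω
Step 3 — Series combination: Z_total = R + L + C = 97.4 - j348.9 Ω = 362.2∠-74.4° Ω.

Z = 97.4 - j348.9 Ω = 362.2∠-74.4° Ω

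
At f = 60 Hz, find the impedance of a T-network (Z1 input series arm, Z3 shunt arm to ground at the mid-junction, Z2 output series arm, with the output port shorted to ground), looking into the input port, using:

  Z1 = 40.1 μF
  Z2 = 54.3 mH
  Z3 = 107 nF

Step 1 — Angular frequency: ω = 2π·f = 2π·60 = 377 rad/s.
Step 2 — Component impedances:
  Z1: Z = 1/(jωC) = -j/(ω·C) = 0 - j66.15 Ω
  Z2: Z = jωL = j·377·0.0543 = 0 + j20.47 Ω
  Z3: Z = 1/(jωC) = -j/(ω·C) = 0 - j2.479e+04 Ω
Step 3 — With the output port shorted to ground, the output series arm Z2 runs from the junction to ground; the shunt arm Z3 also runs from the junction to ground. They appear in parallel: Z3 || Z2 = 0 + j20.49 Ω.
Step 4 — Series with input arm Z1: Z_in = Z1 + (Z3 || Z2) = 0 - j45.66 Ω = 45.66∠-90.0° Ω.

Z = 0 - j45.66 Ω = 45.66∠-90.0° Ω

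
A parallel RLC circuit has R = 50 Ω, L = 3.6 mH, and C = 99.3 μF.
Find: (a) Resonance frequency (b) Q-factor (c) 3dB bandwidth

Step 1 — Resonance: ω₀ = 1/√(LC) = 1/√(0.0036·9.93e-05) = 1673 rad/s.
Step 2 — f₀ = ω₀/(2π) = 266.2 Hz.
Step 3 — Parallel Q: Q = R/(ω₀L) = 50/(1673·0.0036) = 8.304.
Step 4 — Bandwidth: Δω = ω₀/Q = 201.4 rad/s; BW = Δω/(2π) = 32.06 Hz.

(a) f₀ = 266.2 Hz  (b) Q = 8.304  (c) BW = 32.06 Hz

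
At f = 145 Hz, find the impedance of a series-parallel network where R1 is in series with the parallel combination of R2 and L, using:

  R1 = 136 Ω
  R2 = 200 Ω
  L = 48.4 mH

Step 1 — Angular frequency: ω = 2π·f = 2π·145 = 911.1 rad/s.
Step 2 — Component impedances:
  R1: Z = R = 136 Ω
  R2: Z = R = 200 Ω
  L: Z = jωL = j·911.1·0.0484 = 0 + j44.1 Ω
Step 3 — Parallel branch: R2 || L = 1/(1/R2 + 1/L) = 9.271 + j42.05 Ω.
Step 4 — Series with R1: Z_total = R1 + (R2 || L) = 145.3 + j42.05 Ω = 151.2∠16.1° Ω.

Z = 145.3 + j42.05 Ω = 151.2∠16.1° Ω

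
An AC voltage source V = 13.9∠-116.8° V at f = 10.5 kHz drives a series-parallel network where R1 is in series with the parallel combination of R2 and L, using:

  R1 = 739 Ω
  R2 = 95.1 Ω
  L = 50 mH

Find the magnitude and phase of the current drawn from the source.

Step 1 — Angular frequency: ω = 2π·f = 2π·1.05e+04 = 6.597e+04 rad/s.
Step 2 — Component impedances:
  R1: Z = R = 739 Ω
  R2: Z = R = 95.1 Ω
  L: Z = jωL = j·6.597e+04·0.05 = 0 + j3299 Ω
Step 3 — Parallel branch: R2 || L = 1/(1/R2 + 1/L) = 95.02 + j2.739 Ω.
Step 4 — Series with R1: Z_total = R1 + (R2 || L) = 834 + j2.739 Ω = 834∠0.2° Ω.
Step 5 — Source phasor: V = 13.9∠-116.8° V = -6.267 - j12.41 V.
Step 6 — Ohm's law: I = V / Z_total = (-6.267 - j12.41) / (834 + j2.739) = -0.007563 - j0.01485 A.
Step 7 — Convert to polar: |I| = 0.01667 A, ∠I = -117.0°.

I = 0.01667∠-117.0° A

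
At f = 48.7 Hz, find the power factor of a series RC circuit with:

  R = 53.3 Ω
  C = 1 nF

Step 1 — Angular frequency: ω = 2π·f = 2π·48.7 = 306 rad/s.
Step 2 — Component impedances:
  R: Z = R = 53.3 Ω
  C: Z = 1/(jωC) = -j/(ω·C) = 0 - j3.268e+06 Ω
Step 3 — Series combination: Z_total = R + C = 53.3 - j3.268e+06 Ω = 3.268e+06∠-90.0° Ω.
Step 4 — Power factor: PF = cos(φ) = Re(Z)/|Z| = 53.3/3.268e+06 = 1.631e-05.
Step 5 — Type: Im(Z) = -3.268e+06 ⇒ leading (phase φ = -90.0°).

PF = 1.631e-05 (leading, φ = -90.0°)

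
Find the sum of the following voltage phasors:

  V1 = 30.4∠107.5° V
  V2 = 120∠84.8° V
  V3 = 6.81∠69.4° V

Step 1 — Convert each phasor to rectangular form:
  V1 = 30.4·(cos(107.5°) + j·sin(107.5°)) = -9.141 + j28.99 V
  V2 = 120·(cos(84.8°) + j·sin(84.8°)) = 10.88 + j119.5 V
  V3 = 6.81·(cos(69.4°) + j·sin(69.4°)) = 2.396 + j6.375 V
Step 2 — Sum components: V_total = 4.13 + j154.9 V.
Step 3 — Convert to polar: |V_total| = 154.9 V, ∠V_total = 88.5°.

V_total = 154.9∠88.5° V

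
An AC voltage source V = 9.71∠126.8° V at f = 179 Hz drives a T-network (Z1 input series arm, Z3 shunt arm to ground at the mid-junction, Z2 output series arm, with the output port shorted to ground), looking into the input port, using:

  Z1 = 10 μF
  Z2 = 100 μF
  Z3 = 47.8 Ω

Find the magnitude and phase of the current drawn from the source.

Step 1 — Angular frequency: ω = 2π·f = 2π·179 = 1125 rad/s.
Step 2 — Component impedances:
  Z1: Z = 1/(jωC) = -j/(ω·C) = 0 - j88.91 Ω
  Z2: Z = 1/(jωC) = -j/(ω·C) = 0 - j8.891 Ω
  Z3: Z = R = 47.8 Ω
Step 3 — With the output port shorted to ground, the output series arm Z2 runs from the junction to ground; the shunt arm Z3 also runs from the junction to ground. They appear in parallel: Z3 || Z2 = 1.599 - j8.594 Ω.
Step 4 — Series with input arm Z1: Z_in = Z1 + (Z3 || Z2) = 1.599 - j97.51 Ω = 97.52∠-89.1° Ω.
Step 5 — Source phasor: V = 9.71∠126.8° V = -5.817 + j7.775 V.
Step 6 — Ohm's law: I = V / Z_total = (-5.817 + j7.775) / (1.599 - j97.51) = -0.08069 - j0.05833 A.
Step 7 — Convert to polar: |I| = 0.09957 A, ∠I = -144.1°.

I = 0.09957∠-144.1° A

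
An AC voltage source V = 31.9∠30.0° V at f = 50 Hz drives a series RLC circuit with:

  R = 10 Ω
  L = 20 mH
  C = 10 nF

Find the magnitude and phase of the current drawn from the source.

Step 1 — Angular frequency: ω = 2π·f = 2π·50 = 314.2 rad/s.
Step 2 — Component impedances:
  R: Z = R = 10 Ω
  L: Z = jωL = j·314.2·0.02 = 0 + j6.283 Ω
  C: Z = 1/(jωC) = -j/(ω·C) = 0 - j3.183e+05 Ω
Step 3 — Series combination: Z_total = R + L + C = 10 - j3.183e+05 Ω = 3.183e+05∠-90.0° Ω.
Step 4 — Source phasor: V = 31.9∠30.0° V = 27.63 + j15.95 V.
Step 5 — Ohm's law: I = V / Z_total = (27.63 + j15.95) / (10 - j3.183e+05) = -5.011e-05 + j8.679e-05 A.
Step 6 — Convert to polar: |I| = 0.0001002 A, ∠I = 120.0°.

I = 0.0001002∠120.0° A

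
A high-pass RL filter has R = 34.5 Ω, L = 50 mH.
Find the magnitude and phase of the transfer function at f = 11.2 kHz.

Step 1 — Angular frequency: ω = 2π·1.12e+04 = 7.037e+04 rad/s.
Step 2 — Transfer function: H(jω) = jωL/(R + jωL).
Step 3 — Numerator jωL = j·3519; denominator R + jωL = 34.5 + j3519.
Step 4 — H = 0.9999 + j0.009804.
Step 5 — Magnitude: |H| = 1 (-0.0 dB); phase: φ = 0.6°.

|H| = 1 (-0.0 dB), φ = 0.6°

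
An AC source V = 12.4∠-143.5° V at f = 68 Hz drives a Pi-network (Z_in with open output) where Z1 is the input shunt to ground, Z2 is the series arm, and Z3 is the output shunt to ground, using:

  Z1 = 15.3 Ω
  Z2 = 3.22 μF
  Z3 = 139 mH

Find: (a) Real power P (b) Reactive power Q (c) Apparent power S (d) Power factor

Step 1 — Angular frequency: ω = 2π·f = 2π·68 = 427.3 rad/s.
Step 2 — Component impedances:
  Z1: Z = R = 15.3 Ω
  Z2: Z = 1/(jωC) = -j/(ω·C) = 0 - j726.9 Ω
  Z3: Z = jωL = j·427.3·0.139 = 0 + j59.39 Ω
Step 3 — With open output, the series arm Z2 and the output shunt Z3 appear in series to ground: Z2 + Z3 = 0 - j667.5 Ω.
Step 4 — Parallel with input shunt Z1: Z_in = Z1 || (Z2 + Z3) = 15.29 - j0.3505 Ω = 15.3∠-1.3° Ω.
Step 5 — Source phasor: V = 12.4∠-143.5° V = -9.968 - j7.376 V.
Step 6 — Current: I = V / Z = -0.6404 - j0.497 A = 0.8107∠-142.2° A.
Step 7 — Complex power: S = V·I* = 10.05 - j0.2304 VA.
Step 8 — Real power: P = Re(S) = 10.05 W.
Step 9 — Reactive power: Q = Im(S) = -0.2304 VAR.
Step 10 — Apparent power: |S| = 10.05 VA.
Step 11 — Power factor: PF = P/|S| = 0.9997 (leading).

(a) P = 10.05 W  (b) Q = -0.2304 VAR  (c) S = 10.05 VA  (d) PF = 0.9997 (leading)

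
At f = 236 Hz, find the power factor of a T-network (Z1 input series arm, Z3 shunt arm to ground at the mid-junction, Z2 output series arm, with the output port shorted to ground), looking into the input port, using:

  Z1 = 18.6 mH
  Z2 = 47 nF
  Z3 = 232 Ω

Step 1 — Angular frequency: ω = 2π·f = 2π·236 = 1483 rad/s.
Step 2 — Component impedances:
  Z1: Z = jωL = j·1483·0.0186 = 0 + j27.58 Ω
  Z2: Z = 1/(jωC) = -j/(ω·C) = 0 - j1.435e+04 Ω
  Z3: Z = R = 232 Ω
Step 3 — With the output port shorted to ground, the output series arm Z2 runs from the junction to ground; the shunt arm Z3 also runs from the junction to ground. They appear in parallel: Z3 || Z2 = 231.9 - j3.75 Ω.
Step 4 — Series with input arm Z1: Z_in = Z1 + (Z3 || Z2) = 231.9 + j23.83 Ω = 233.2∠5.9° Ω.
Step 5 — Power factor: PF = cos(φ) = Re(Z)/|Z| = 231.94/233.16 = 0.9948.
Step 6 — Type: Im(Z) = 23.83 ⇒ lagging (phase φ = 5.9°).

PF = 0.9948 (lagging, φ = 5.9°)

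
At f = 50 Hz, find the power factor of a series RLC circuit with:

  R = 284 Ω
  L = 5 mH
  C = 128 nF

Step 1 — Angular frequency: ω = 2π·f = 2π·50 = 314.2 rad/s.
Step 2 — Component impedances:
  R: Z = R = 284 Ω
  L: Z = jωL = j·314.2·0.005 = 0 + j1.571 Ω
  C: Z = 1/(jωC) = -j/(ω·C) = 0 - j2.487e+04 Ω
Step 3 — Series combination: Z_total = R + L + C = 284 - j2.487e+04 Ω = 2.487e+04∠-89.3° Ω.
Step 4 — Power factor: PF = cos(φ) = Re(Z)/|Z| = 284/2.487e+04 = 0.01142.
Step 5 — Type: Im(Z) = -2.487e+04 ⇒ leading (phase φ = -89.3°).

PF = 0.01142 (leading, φ = -89.3°)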